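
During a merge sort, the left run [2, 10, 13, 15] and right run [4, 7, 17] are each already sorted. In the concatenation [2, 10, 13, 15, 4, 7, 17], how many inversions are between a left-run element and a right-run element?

Take each right-half value and tally the left-half values above it:
r = 4: 10, 13, 15 → 3
r = 7: 10, 13, 15 → 3
r = 17: none → 0
Cross-inversions: 3 + 3 + 0 = 6

6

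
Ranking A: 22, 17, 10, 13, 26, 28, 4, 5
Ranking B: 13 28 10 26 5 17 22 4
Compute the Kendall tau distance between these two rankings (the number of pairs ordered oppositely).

Assign each item its position (1..8) in the first ordering, then rewrite the second ordering as that position sequence:
positions: 22→1, 17→2, 10→3, 13→4, 26→5, 28→6, 4→7, 5→8
second ordering as positions: [4, 6, 3, 5, 8, 2, 1, 7]
Discordant pairs = inversions in this position sequence.
4: 3, 2, 1 → 3
6: 3, 5, 2, 1 → 4
3: 2, 1 → 2
5: 2, 1 → 2
8: 2, 1, 7 → 3
2: 1 → 1
1: 0
7: 0
Total: 3 + 4 + 2 + 2 + 3 + 1 + 0 + 0 = 15

15 discordant pairs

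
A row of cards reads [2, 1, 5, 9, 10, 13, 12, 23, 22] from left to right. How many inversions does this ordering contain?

For each element, count later entries that are smaller:
2: 1
1: 0
5: 0
9: 0
10: 0
13: 1
12: 0
23: 1
22: 0
Sum: 1 + 0 + 0 + 0 + 0 + 1 + 0 + 1 + 0 = 3

3 out-of-order pairs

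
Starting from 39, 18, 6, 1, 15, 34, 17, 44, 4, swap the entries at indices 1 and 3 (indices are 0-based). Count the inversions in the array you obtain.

Positions 1 and 3 hold 18 and 1; after swapping, the array is [39, 1, 6, 18, 15, 34, 17, 44, 4].
For each element, count later entries that are smaller:
39 → 1, 6, 18, 15, 34, 17, 4 → 7
1 → none → 0
6 → 4 → 1
18 → 15, 17, 4 → 3
15 → 4 → 1
34 → 17, 4 → 2
17 → 4 → 1
44 → 4 → 1
4 → none → 0
Sum: 7 + 0 + 1 + 3 + 1 + 2 + 1 + 1 + 0 = 16

Inversions: 16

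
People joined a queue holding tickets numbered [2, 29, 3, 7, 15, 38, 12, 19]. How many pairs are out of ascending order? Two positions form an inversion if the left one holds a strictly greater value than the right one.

Element-by-element contributions:
2: 0
29: 5
3: 0
7: 0
15: 1
38: 2
12: 0
19: 0
Sum: 0 + 5 + 0 + 0 + 1 + 2 + 0 + 0 = 8

8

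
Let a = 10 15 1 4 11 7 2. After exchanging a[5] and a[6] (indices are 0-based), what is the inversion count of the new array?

12 inversions

Positions 5 and 6 hold 7 and 2; after swapping, the array is [10, 15, 1, 4, 11, 2, 7].
Sweep left to right; for each value list the smaller values that follow it:
10: 4
15: 5
1: 0
4: 1
11: 2
2: 0
7: 0
Sum: 4 + 5 + 0 + 1 + 2 + 0 + 0 = 12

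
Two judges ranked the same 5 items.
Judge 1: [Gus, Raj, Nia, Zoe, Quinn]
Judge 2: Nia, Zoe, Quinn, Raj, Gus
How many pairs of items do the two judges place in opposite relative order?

7

Assign each item its position (1..5) in the first ordering, then rewrite the second ordering as that position sequence:
positions: Gus→1, Raj→2, Nia→3, Zoe→4, Quinn→5
second ordering as positions: [3, 4, 5, 2, 1]
Discordant pairs = inversions in this position sequence.
3: 2, 1 → 2
4: 2, 1 → 2
5: 2, 1 → 2
2: 1 → 1
1: 0
Total: 2 + 2 + 2 + 1 + 0 = 7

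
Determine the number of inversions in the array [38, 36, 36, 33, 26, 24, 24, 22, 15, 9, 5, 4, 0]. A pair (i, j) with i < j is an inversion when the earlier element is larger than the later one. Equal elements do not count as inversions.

Sweep left to right; for each value list the smaller values that follow it:
38 → 36, 36, 33, 26, 24, 24, 22, 15, 9, 5, 4, 0 → 12
36 → 33, 26, 24, 24, 22, 15, 9, 5, 4, 0 → 10
36 → 33, 26, 24, 24, 22, 15, 9, 5, 4, 0 → 10
33 → 26, 24, 24, 22, 15, 9, 5, 4, 0 → 9
26 → 24, 24, 22, 15, 9, 5, 4, 0 → 8
24 → 22, 15, 9, 5, 4, 0 → 6
24 → 22, 15, 9, 5, 4, 0 → 6
22 → 15, 9, 5, 4, 0 → 5
15 → 9, 5, 4, 0 → 4
9 → 5, 4, 0 → 3
5 → 4, 0 → 2
4 → 0 → 1
0 → none → 0
Sum: 12 + 10 + 10 + 9 + 8 + 6 + 6 + 5 + 4 + 3 + 2 + 1 + 0 = 76

76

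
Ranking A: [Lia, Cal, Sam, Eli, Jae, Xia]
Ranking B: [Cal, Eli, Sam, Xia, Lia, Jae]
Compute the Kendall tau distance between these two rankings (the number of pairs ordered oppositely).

6

Assign each item its position (1..6) in the first ordering, then rewrite the second ordering as that position sequence:
positions: Lia→1, Cal→2, Sam→3, Eli→4, Jae→5, Xia→6
second ordering as positions: [2, 4, 3, 6, 1, 5]
Discordant pairs = inversions in this position sequence.
2: 1 → 1
4: 3, 1 → 2
3: 1 → 1
6: 1, 5 → 2
1: 0
5: 0
Total: 1 + 2 + 1 + 2 + 0 + 0 = 6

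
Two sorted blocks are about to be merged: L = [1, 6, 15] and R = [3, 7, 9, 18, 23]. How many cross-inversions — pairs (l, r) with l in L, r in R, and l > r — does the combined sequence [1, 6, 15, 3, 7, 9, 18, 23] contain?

Split inversions: 4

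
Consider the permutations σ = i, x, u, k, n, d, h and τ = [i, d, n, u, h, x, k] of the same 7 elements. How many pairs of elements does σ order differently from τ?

10

Assign each item its position (1..7) in the first ordering, then rewrite the second ordering as that position sequence:
positions: i→1, x→2, u→3, k→4, n→5, d→6, h→7
second ordering as positions: [1, 6, 5, 3, 7, 2, 4]
Discordant pairs = inversions in this position sequence.
1: 0
6: 5, 3, 2, 4 → 4
5: 3, 2, 4 → 3
3: 2 → 1
7: 2, 4 → 2
2: 0
4: 0
Total: 0 + 4 + 3 + 1 + 2 + 0 + 0 = 10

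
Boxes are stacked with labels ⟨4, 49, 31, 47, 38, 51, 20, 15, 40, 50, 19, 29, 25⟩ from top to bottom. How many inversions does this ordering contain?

Inversions: 42

Count, for each position, how many later elements it exceeds:
4 → none → 0
49 → 31, 47, 38, 20, 15, 40, 19, 29, 25 → 9
31 → 20, 15, 19, 29, 25 → 5
47 → 38, 20, 15, 40, 19, 29, 25 → 7
38 → 20, 15, 19, 29, 25 → 5
51 → 20, 15, 40, 50, 19, 29, 25 → 7
20 → 15, 19 → 2
15 → none → 0
40 → 19, 29, 25 → 3
50 → 19, 29, 25 → 3
19 → none → 0
29 → 25 → 1
25 → none → 0
Sum: 0 + 9 + 5 + 7 + 5 + 7 + 2 + 0 + 3 + 3 + 0 + 1 + 0 = 42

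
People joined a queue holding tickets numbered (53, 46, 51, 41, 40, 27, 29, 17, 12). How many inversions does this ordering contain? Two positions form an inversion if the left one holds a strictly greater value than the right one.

Element-by-element contributions:
53: 8
46: 6
51: 6
41: 5
40: 4
27: 2
29: 2
17: 1
12: 0
Sum: 8 + 6 + 6 + 5 + 4 + 2 + 2 + 1 + 0 = 34

34 out-of-order pairs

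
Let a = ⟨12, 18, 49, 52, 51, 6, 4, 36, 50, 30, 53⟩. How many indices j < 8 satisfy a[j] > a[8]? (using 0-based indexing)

The element at index 8 is 50.
Elements before it: 12, 18, 49, 52, 51, 6, 4, 36
Those larger than 50: 52, 51

2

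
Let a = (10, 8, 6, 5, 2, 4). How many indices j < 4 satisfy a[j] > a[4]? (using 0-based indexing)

The element at index 4 is 2.
Elements before it: 10, 8, 6, 5
Those larger than 2: 10, 8, 6, 5

4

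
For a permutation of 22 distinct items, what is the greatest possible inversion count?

A reversed (strictly descending) arrangement makes every pair an inversion, giving C(22, 2) inversions.
C(22, 2) = 22·21/2 = 231

231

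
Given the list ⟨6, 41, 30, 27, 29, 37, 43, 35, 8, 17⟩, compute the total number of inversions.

Count, for each position, how many later elements it exceeds:
6: 0
41: 7
30: 4
27: 2
29: 2
37: 3
43: 3
35: 2
8: 0
17: 0
Sum: 0 + 7 + 4 + 2 + 2 + 3 + 3 + 2 + 0 + 0 = 23

23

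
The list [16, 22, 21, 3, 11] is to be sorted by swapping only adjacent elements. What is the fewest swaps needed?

7 adjacent swaps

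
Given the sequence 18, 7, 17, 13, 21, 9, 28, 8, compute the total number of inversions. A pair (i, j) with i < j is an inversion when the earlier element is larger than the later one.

14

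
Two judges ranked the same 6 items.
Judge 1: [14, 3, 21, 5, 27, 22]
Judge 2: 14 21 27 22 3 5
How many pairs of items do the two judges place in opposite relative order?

Assign each item its position (1..6) in the first ordering, then rewrite the second ordering as that position sequence:
positions: 14→1, 3→2, 21→3, 5→4, 27→5, 22→6
second ordering as positions: [1, 3, 5, 6, 2, 4]
Discordant pairs = inversions in this position sequence.
1: 0
3: 2 → 1
5: 2, 4 → 2
6: 2, 4 → 2
2: 0
4: 0
Total: 0 + 1 + 2 + 2 + 0 + 0 = 5

5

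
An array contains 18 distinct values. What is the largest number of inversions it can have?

The maximum occurs when the array is in strictly decreasing order: every one of the C(18, 2) pairs is inverted.
C(18, 2) = 18·17/2 = 153

153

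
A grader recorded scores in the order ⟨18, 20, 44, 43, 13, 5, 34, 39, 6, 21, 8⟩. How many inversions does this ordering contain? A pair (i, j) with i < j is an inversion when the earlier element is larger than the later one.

Sweep left to right; for each value list the smaller values that follow it:
18: 4
20: 4
44: 8
43: 7
13: 3
5: 0
34: 3
39: 3
6: 0
21: 1
8: 0
Sum: 4 + 4 + 8 + 7 + 3 + 0 + 3 + 3 + 0 + 1 + 0 = 33

33 out-of-order pairs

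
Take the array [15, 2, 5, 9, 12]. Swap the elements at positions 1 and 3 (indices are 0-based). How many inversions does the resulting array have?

Positions 1 and 3 hold 2 and 9; after swapping, the array is [15, 9, 5, 2, 12].
Sweep left to right; for each value list the smaller values that follow it:
15 → 9, 5, 2, 12 → 4
9 → 5, 2 → 2
5 → 2 → 1
2 → none → 0
12 → none → 0
Sum: 4 + 2 + 1 + 0 + 0 = 7

There are 7 inversions.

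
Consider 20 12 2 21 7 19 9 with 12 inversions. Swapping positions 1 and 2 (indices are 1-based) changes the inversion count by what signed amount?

Positions 1 and 2 hold 20 and 12; after swapping, the array is [12, 20, 2, 21, 7, 19, 9].
Element-by-element contributions:
12 → 2, 7, 9 → 3
20 → 2, 7, 19, 9 → 4
2 → none → 0
21 → 7, 19, 9 → 3
7 → none → 0
19 → 9 → 1
9 → none → 0
Sum: 3 + 4 + 0 + 3 + 0 + 1 + 0 = 11
Change: 11 − 12 = -1

-1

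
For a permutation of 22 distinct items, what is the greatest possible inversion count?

Inversions: 231

A reversed (strictly descending) arrangement makes every pair an inversion, giving C(22, 2) inversions.
C(22, 2) = 22·21/2 = 231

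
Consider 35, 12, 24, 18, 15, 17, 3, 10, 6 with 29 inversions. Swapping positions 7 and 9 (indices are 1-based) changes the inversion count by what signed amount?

Positions 7 and 9 hold 3 and 6; after swapping, the array is [35, 12, 24, 18, 15, 17, 6, 10, 3].
For each element, count later entries that are smaller:
35: 8
12: 3
24: 6
18: 5
15: 3
17: 3
6: 1
10: 1
3: 0
Sum: 8 + 3 + 6 + 5 + 3 + 3 + 1 + 1 + 0 = 30
Change: 30 − 29 = +1

+1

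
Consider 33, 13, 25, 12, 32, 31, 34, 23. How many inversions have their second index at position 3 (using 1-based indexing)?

1

The element at index 3 is 25.
Elements before it: 33, 13
Those larger than 25: 33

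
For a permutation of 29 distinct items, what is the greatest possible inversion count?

Inversions: 406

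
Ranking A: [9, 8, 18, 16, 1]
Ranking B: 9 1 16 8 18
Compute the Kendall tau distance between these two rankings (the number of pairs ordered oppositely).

Assign each item its position (1..5) in the first ordering, then rewrite the second ordering as that position sequence:
positions: 9→1, 8→2, 18→3, 16→4, 1→5
second ordering as positions: [1, 5, 4, 2, 3]
Discordant pairs = inversions in this position sequence.
1: 0
5: 4, 2, 3 → 3
4: 2, 3 → 2
2: 0
3: 0
Total: 0 + 3 + 2 + 0 + 0 = 5

5 discordant pairs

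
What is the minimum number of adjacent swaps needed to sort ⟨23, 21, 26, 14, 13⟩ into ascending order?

8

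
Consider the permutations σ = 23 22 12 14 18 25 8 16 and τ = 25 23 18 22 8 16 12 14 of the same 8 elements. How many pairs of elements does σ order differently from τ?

12

Assign each item its position (1..8) in the first ordering, then rewrite the second ordering as that position sequence:
positions: 23→1, 22→2, 12→3, 14→4, 18→5, 25→6, 8→7, 16→8
second ordering as positions: [6, 1, 5, 2, 7, 8, 3, 4]
Discordant pairs = inversions in this position sequence.
6: 1, 5, 2, 3, 4 → 5
1: 0
5: 2, 3, 4 → 3
2: 0
7: 3, 4 → 2
8: 3, 4 → 2
3: 0
4: 0
Total: 5 + 0 + 3 + 0 + 2 + 2 + 0 + 0 = 12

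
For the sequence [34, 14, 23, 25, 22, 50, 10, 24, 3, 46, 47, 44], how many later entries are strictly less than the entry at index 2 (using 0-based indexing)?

3 such elements

The element at index 2 is 23.
Elements after it: 25, 22, 50, 10, 24, 3, 46, 47, 44
Those smaller than 23: 22, 10, 3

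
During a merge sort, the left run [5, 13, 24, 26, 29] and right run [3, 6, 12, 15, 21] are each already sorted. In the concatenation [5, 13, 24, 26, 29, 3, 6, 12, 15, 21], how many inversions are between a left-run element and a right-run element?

19

Take each right-half value and tally the left-half values above it:
r = 3: 5, 13, 24, 26, 29 → 5
r = 6: 13, 24, 26, 29 → 4
r = 12: 13, 24, 26, 29 → 4
r = 15: 24, 26, 29 → 3
r = 21: 24, 26, 29 → 3
Cross-inversions: 5 + 4 + 4 + 3 + 3 = 19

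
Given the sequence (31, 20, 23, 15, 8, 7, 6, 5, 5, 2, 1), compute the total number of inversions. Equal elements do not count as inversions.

Element-by-element contributions:
31 → 20, 23, 15, 8, 7, 6, 5, 5, 2, 1 → 10
20 → 15, 8, 7, 6, 5, 5, 2, 1 → 8
23 → 15, 8, 7, 6, 5, 5, 2, 1 → 8
15 → 8, 7, 6, 5, 5, 2, 1 → 7
8 → 7, 6, 5, 5, 2, 1 → 6
7 → 6, 5, 5, 2, 1 → 5
6 → 5, 5, 2, 1 → 4
5 → 2, 1 → 2
5 → 2, 1 → 2
2 → 1 → 1
1 → none → 0
Sum: 10 + 8 + 8 + 7 + 6 + 5 + 4 + 2 + 2 + 1 + 0 = 53

53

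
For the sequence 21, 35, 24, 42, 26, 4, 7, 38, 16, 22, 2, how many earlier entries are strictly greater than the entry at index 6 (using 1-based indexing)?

The element at index 6 is 4.
Elements before it: 21, 35, 24, 42, 26
Those larger than 4: 21, 35, 24, 42, 26

5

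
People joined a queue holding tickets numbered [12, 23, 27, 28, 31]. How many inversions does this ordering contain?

Listing every pair i<j with a[i]>a[j] (using 1-based positions):
(none)
That's 0 pairs.

0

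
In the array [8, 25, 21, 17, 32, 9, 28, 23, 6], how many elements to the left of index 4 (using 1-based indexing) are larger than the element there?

The element at index 4 is 17.
Elements before it: 8, 25, 21
Those larger than 17: 25, 21

2 such elements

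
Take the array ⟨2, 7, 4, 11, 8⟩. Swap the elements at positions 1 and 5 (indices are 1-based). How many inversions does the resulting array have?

7 inversions

Positions 1 and 5 hold 2 and 8; after swapping, the array is [8, 7, 4, 11, 2].
For each element, count later entries that are smaller:
8: 3
7: 2
4: 1
11: 1
2: 0
Sum: 3 + 2 + 1 + 1 + 0 = 7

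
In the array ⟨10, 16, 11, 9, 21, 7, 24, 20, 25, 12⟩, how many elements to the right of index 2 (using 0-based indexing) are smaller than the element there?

2

The element at index 2 is 11.
Elements after it: 9, 21, 7, 24, 20, 25, 12
Those smaller than 11: 9, 7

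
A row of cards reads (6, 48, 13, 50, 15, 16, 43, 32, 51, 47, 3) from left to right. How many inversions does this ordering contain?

23 inversions

Element-by-element contributions:
6 → 3 → 1
48 → 13, 15, 16, 43, 32, 47, 3 → 7
13 → 3 → 1
50 → 15, 16, 43, 32, 47, 3 → 6
15 → 3 → 1
16 → 3 → 1
43 → 32, 3 → 2
32 → 3 → 1
51 → 47, 3 → 2
47 → 3 → 1
3 → none → 0
Sum: 1 + 7 + 1 + 6 + 1 + 1 + 2 + 1 + 2 + 1 + 0 = 23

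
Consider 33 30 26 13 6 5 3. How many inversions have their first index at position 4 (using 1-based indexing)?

3

The element at index 4 is 13.
Elements after it: 6, 5, 3
Those smaller than 13: 6, 5, 3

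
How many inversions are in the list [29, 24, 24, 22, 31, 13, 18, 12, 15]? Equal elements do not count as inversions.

Inversions: 28

Element-by-element contributions:
29 → 24, 24, 22, 13, 18, 12, 15 → 7
24 → 22, 13, 18, 12, 15 → 5
24 → 22, 13, 18, 12, 15 → 5
22 → 13, 18, 12, 15 → 4
31 → 13, 18, 12, 15 → 4
13 → 12 → 1
18 → 12, 15 → 2
12 → none → 0
15 → none → 0
Sum: 7 + 5 + 5 + 4 + 4 + 1 + 2 + 0 + 0 = 28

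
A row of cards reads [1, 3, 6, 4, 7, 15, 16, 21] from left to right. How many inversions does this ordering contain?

Count, for each position, how many later elements it exceeds:
1 → none → 0
3 → none → 0
6 → 4 → 1
4 → none → 0
7 → none → 0
15 → none → 0
16 → none → 0
21 → none → 0
Sum: 0 + 0 + 1 + 0 + 0 + 0 + 0 + 0 = 1

1 inversion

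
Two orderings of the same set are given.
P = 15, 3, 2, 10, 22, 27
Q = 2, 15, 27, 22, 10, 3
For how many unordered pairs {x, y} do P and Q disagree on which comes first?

8

Assign each item its position (1..6) in the first ordering, then rewrite the second ordering as that position sequence:
positions: 15→1, 3→2, 2→3, 10→4, 22→5, 27→6
second ordering as positions: [3, 1, 6, 5, 4, 2]
Discordant pairs = inversions in this position sequence.
3: 1, 2 → 2
1: 0
6: 5, 4, 2 → 3
5: 4, 2 → 2
4: 2 → 1
2: 0
Total: 2 + 0 + 3 + 2 + 1 + 0 = 8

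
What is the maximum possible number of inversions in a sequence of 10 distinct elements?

A reversed (strictly descending) arrangement makes every pair an inversion, giving C(10, 2) inversions.
C(10, 2) = 10·9/2 = 45

45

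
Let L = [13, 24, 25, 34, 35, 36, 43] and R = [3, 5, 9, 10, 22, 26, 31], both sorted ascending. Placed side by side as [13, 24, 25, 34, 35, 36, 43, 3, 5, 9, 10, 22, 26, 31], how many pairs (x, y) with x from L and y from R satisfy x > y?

42 split inversions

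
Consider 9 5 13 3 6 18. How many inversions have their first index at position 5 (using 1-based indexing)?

The element at index 5 is 6.
Elements after it: 18
None of them are smaller than 6.

0 such elements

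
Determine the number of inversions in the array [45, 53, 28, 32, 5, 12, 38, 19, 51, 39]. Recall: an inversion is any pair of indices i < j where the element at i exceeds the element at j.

Sweep left to right; for each value list the smaller values that follow it:
45 → 28, 32, 5, 12, 38, 19, 39 → 7
53 → 28, 32, 5, 12, 38, 19, 51, 39 → 8
28 → 5, 12, 19 → 3
32 → 5, 12, 19 → 3
5 → none → 0
12 → none → 0
38 → 19 → 1
19 → none → 0
51 → 39 → 1
39 → none → 0
Sum: 7 + 8 + 3 + 3 + 0 + 0 + 1 + 0 + 1 + 0 = 23

23 inversions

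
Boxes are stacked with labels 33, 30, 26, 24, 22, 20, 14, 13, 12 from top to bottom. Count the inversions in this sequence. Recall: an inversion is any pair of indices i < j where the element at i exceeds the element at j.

36 inversions

Count, for each position, how many later elements it exceeds:
33: 8
30: 7
26: 6
24: 5
22: 4
20: 3
14: 2
13: 1
12: 0
Sum: 8 + 7 + 6 + 5 + 4 + 3 + 2 + 1 + 0 = 36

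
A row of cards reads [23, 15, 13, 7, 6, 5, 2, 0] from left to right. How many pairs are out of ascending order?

Count, for each position, how many later elements it exceeds:
23: 7
15: 6
13: 5
7: 4
6: 3
5: 2
2: 1
0: 0
Sum: 7 + 6 + 5 + 4 + 3 + 2 + 1 + 0 = 28

28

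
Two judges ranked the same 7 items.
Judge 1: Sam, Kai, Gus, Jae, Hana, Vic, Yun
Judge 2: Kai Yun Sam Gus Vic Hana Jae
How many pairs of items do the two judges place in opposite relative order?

There are 9 discordant pairs.

Assign each item its position (1..7) in the first ordering, then rewrite the second ordering as that position sequence:
positions: Sam→1, Kai→2, Gus→3, Jae→4, Hana→5, Vic→6, Yun→7
second ordering as positions: [2, 7, 1, 3, 6, 5, 4]
Discordant pairs = inversions in this position sequence.
2: 1 → 1
7: 1, 3, 6, 5, 4 → 5
1: 0
3: 0
6: 5, 4 → 2
5: 4 → 1
4: 0
Total: 1 + 5 + 0 + 0 + 2 + 1 + 0 = 9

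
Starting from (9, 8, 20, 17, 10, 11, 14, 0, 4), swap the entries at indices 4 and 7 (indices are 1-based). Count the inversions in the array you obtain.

Positions 4 and 7 hold 17 and 14; after swapping, the array is [9, 8, 20, 14, 10, 11, 17, 0, 4].
For each element, count later entries that are smaller:
9 → 8, 0, 4 → 3
8 → 0, 4 → 2
20 → 14, 10, 11, 17, 0, 4 → 6
14 → 10, 11, 0, 4 → 4
10 → 0, 4 → 2
11 → 0, 4 → 2
17 → 0, 4 → 2
0 → none → 0
4 → none → 0
Sum: 3 + 2 + 6 + 4 + 2 + 2 + 2 + 0 + 0 = 21

There are 21 inversions.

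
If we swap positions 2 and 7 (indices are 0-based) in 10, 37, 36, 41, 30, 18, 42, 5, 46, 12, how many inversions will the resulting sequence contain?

17

Positions 2 and 7 hold 36 and 5; after swapping, the array is [10, 37, 5, 41, 30, 18, 42, 36, 46, 12].
For each element, count later entries that are smaller:
10 → 5 → 1
37 → 5, 30, 18, 36, 12 → 5
5 → none → 0
41 → 30, 18, 36, 12 → 4
30 → 18, 12 → 2
18 → 12 → 1
42 → 36, 12 → 2
36 → 12 → 1
46 → 12 → 1
12 → none → 0
Sum: 1 + 5 + 0 + 4 + 2 + 1 + 2 + 1 + 1 + 0 = 17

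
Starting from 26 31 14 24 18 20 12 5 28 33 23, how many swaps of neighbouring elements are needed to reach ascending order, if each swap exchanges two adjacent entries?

Each adjacent swap fixes exactly one inversion, so the minimum swap count equals the number of inversions.
Count inversions — for each element, later elements that are smaller:
26: 14, 24, 18, 20, 12, 5, 23 → 7
31: 14, 24, 18, 20, 12, 5, 28, 23 → 8
14: 12, 5 → 2
24: 18, 20, 12, 5, 23 → 5
18: 12, 5 → 2
20: 12, 5 → 2
12: 5 → 1
5: none → 0
28: 23 → 1
33: 23 → 1
23: none → 0
Total inversions: 7 + 8 + 2 + 5 + 2 + 2 + 1 + 0 + 1 + 1 + 0 = 29

29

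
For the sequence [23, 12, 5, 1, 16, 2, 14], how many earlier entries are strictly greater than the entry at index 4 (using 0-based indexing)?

1

The element at index 4 is 16.
Elements before it: 23, 12, 5, 1
Those larger than 16: 23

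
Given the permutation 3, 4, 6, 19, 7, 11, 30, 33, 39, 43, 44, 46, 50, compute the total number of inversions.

For each element, count later entries that are smaller:
3: 0
4: 0
6: 0
19: 2
7: 0
11: 0
30: 0
33: 0
39: 0
43: 0
44: 0
46: 0
50: 0
Sum: 0 + 0 + 0 + 2 + 0 + 0 + 0 + 0 + 0 + 0 + 0 + 0 + 0 = 2

2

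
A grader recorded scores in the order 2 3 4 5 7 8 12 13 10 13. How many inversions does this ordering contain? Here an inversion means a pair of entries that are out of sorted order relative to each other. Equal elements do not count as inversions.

Count, for each position, how many later elements it exceeds:
2: 0
3: 0
4: 0
5: 0
7: 0
8: 0
12: 1
13: 1
10: 0
13: 0
Sum: 0 + 0 + 0 + 0 + 0 + 0 + 1 + 1 + 0 + 0 = 2

2 out-of-order pairs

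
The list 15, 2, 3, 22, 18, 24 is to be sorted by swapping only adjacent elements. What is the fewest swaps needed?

3

Minimum adjacent swaps = number of inversions (each swap of adjacent out-of-order elements removes one inversion and no swap can remove more).
Count inversions — for each element, later elements that are smaller:
15: 2, 3 → 2
2: none → 0
3: none → 0
22: 18 → 1
18: none → 0
24: none → 0
Total inversions: 2 + 0 + 0 + 1 + 0 + 0 = 3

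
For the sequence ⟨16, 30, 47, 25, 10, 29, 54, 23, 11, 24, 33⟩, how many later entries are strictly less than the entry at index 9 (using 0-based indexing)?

The element at index 9 is 24.
Elements after it: 33
None of them are smaller than 24.

0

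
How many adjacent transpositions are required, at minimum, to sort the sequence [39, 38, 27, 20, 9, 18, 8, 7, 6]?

The minimum number of adjacent swaps to sort an array equals its inversion count, since every such swap removes exactly one inversion.
Count inversions — for each element, later elements that are smaller:
39: 38, 27, 20, 9, 18, 8, 7, 6 → 8
38: 27, 20, 9, 18, 8, 7, 6 → 7
27: 20, 9, 18, 8, 7, 6 → 6
20: 9, 18, 8, 7, 6 → 5
9: 8, 7, 6 → 3
18: 8, 7, 6 → 3
8: 7, 6 → 2
7: 6 → 1
6: none → 0
Total inversions: 8 + 7 + 6 + 5 + 3 + 3 + 2 + 1 + 0 = 35

There are 35 adjacent swaps.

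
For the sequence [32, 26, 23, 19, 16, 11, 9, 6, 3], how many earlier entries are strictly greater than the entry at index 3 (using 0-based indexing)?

3 such elements

The element at index 3 is 19.
Elements before it: 32, 26, 23
Those larger than 19: 32, 26, 23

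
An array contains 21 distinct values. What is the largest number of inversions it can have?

A reversed (strictly descending) arrangement makes every pair an inversion, giving C(21, 2) inversions.
C(21, 2) = 21·20/2 = 210

210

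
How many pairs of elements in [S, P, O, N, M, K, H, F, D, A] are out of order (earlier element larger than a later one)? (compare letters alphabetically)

Element-by-element contributions:
S: 9
P: 8
O: 7
N: 6
M: 5
K: 4
H: 3
F: 2
D: 1
A: 0
Sum: 9 + 8 + 7 + 6 + 5 + 4 + 3 + 2 + 1 + 0 = 45

Out-of-order pairs: 45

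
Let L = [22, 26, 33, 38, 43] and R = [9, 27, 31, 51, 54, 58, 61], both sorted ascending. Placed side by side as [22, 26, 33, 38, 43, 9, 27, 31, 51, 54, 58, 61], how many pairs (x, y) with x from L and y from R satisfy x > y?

11

Take each right-half value and tally the left-half values above it:
r = 9: 22, 26, 33, 38, 43 → 5
r = 27: 33, 38, 43 → 3
r = 31: 33, 38, 43 → 3
r = 51: none → 0
r = 54: none → 0
r = 58: none → 0
r = 61: none → 0
Cross-inversions: 5 + 3 + 3 + 0 + 0 + 0 + 0 = 11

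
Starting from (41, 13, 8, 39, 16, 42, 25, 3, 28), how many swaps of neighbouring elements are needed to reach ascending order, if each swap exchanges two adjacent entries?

Minimum adjacent swaps = number of inversions (each swap of adjacent out-of-order elements removes one inversion and no swap can remove more).
Count inversions — for each element, later elements that are smaller:
41: 13, 8, 39, 16, 25, 3, 28 → 7
13: 8, 3 → 2
8: 3 → 1
39: 16, 25, 3, 28 → 4
16: 3 → 1
42: 25, 3, 28 → 3
25: 3 → 1
3: none → 0
28: none → 0
Total inversions: 7 + 2 + 1 + 4 + 1 + 3 + 1 + 0 + 0 = 19

19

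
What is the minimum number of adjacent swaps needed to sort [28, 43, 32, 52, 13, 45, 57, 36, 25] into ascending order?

17 adjacent swaps

The minimum number of adjacent swaps to sort an array equals its inversion count, since every such swap removes exactly one inversion.
Count inversions — for each element, later elements that are smaller:
28: 13, 25 → 2
43: 32, 13, 36, 25 → 4
32: 13, 25 → 2
52: 13, 45, 36, 25 → 4
13: none → 0
45: 36, 25 → 2
57: 36, 25 → 2
36: 25 → 1
25: none → 0
Total inversions: 2 + 4 + 2 + 4 + 0 + 2 + 2 + 1 + 0 = 17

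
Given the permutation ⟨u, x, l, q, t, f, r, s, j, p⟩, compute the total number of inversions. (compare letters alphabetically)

Sweep left to right; for each value list the smaller values that follow it:
u → l, q, t, f, r, s, j, p → 8
x → l, q, t, f, r, s, j, p → 8
l → f, j → 2
q → f, j, p → 3
t → f, r, s, j, p → 5
f → none → 0
r → j, p → 2
s → j, p → 2
j → none → 0
p → none → 0
Sum: 8 + 8 + 2 + 3 + 5 + 0 + 2 + 2 + 0 + 0 = 30

30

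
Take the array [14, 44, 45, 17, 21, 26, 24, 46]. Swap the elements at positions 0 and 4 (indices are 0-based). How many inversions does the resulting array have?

12 inversions

Positions 0 and 4 hold 14 and 21; after swapping, the array is [21, 44, 45, 17, 14, 26, 24, 46].
Element-by-element contributions:
21 → 17, 14 → 2
44 → 17, 14, 26, 24 → 4
45 → 17, 14, 26, 24 → 4
17 → 14 → 1
14 → none → 0
26 → 24 → 1
24 → none → 0
46 → none → 0
Sum: 2 + 4 + 4 + 1 + 0 + 1 + 0 + 0 = 12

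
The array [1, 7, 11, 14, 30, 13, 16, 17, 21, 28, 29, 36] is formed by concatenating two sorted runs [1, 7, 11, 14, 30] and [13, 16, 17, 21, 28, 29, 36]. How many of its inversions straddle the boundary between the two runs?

7 split inversions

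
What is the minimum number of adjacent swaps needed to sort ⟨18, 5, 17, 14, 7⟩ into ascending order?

Adjacent swaps: 7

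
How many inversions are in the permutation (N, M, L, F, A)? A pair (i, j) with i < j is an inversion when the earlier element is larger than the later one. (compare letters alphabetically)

10 inversions

Out-of-order index pairs (0-indexed):
(0,1): N > M
(0,2): N > L
(0,3): N > F
(0,4): N > A
(1,2): M > L
(1,3): M > F
(1,4): M > A
(2,3): L > F
(2,4): L > A
(3,4): F > A
That's 10 pairs.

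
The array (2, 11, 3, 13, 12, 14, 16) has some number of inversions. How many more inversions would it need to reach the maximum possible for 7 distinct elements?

19 inversions short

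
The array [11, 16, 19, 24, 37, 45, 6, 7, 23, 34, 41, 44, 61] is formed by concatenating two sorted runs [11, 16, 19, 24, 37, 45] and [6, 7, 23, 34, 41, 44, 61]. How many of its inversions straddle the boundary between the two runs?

Count, for every r in R, how many entries of L exceed r:
r = 6: 11, 16, 19, 24, 37, 45 → 6
r = 7: 11, 16, 19, 24, 37, 45 → 6
r = 23: 24, 37, 45 → 3
r = 34: 37, 45 → 2
r = 41: 45 → 1
r = 44: 45 → 1
r = 61: none → 0
Cross-inversions: 6 + 6 + 3 + 2 + 1 + 1 + 0 = 19

19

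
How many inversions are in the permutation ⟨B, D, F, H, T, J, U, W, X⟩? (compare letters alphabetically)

1

Sweep left to right; for each value list the smaller values that follow it:
B → none → 0
D → none → 0
F → none → 0
H → none → 0
T → J → 1
J → none → 0
U → none → 0
W → none → 0
X → none → 0
Sum: 0 + 0 + 0 + 0 + 1 + 0 + 0 + 0 + 0 = 1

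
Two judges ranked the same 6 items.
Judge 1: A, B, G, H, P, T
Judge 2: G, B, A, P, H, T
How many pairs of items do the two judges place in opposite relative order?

4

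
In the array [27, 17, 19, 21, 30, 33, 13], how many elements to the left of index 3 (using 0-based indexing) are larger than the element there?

The element at index 3 is 21.
Elements before it: 27, 17, 19
Those larger than 21: 27

1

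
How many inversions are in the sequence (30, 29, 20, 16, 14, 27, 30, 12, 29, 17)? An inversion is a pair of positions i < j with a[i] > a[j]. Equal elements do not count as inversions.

27 inversions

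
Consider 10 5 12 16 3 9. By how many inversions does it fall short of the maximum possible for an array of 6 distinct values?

7 inversions short

Maximum inversions for 6 distinct elements is C(6, 2) = 6·5/2 = 15.
Current inversions — for each element, count later smaller elements:
10: 3
5: 1
12: 2
16: 2
3: 0
9: 0
Current total: 3 + 1 + 2 + 2 + 0 + 0 = 8
Shortfall: 15 − 8 = 7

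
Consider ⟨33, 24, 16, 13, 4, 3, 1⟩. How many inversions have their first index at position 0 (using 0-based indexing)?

The element at index 0 is 33.
Elements after it: 24, 16, 13, 4, 3, 1
Those smaller than 33: 24, 16, 13, 4, 3, 1

6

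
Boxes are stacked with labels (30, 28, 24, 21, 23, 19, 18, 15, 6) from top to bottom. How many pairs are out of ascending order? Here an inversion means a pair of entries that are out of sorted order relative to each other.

For each element, count later entries that are smaller:
30: 8
28: 7
24: 6
21: 4
23: 4
19: 3
18: 2
15: 1
6: 0
Sum: 8 + 7 + 6 + 4 + 4 + 3 + 2 + 1 + 0 = 35

35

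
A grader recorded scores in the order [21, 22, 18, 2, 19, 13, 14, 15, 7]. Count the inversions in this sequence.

26 inversions

For each element, count later entries that are smaller:
21: 7
22: 7
18: 5
2: 0
19: 4
13: 1
14: 1
15: 1
7: 0
Sum: 7 + 7 + 5 + 0 + 4 + 1 + 1 + 1 + 0 = 26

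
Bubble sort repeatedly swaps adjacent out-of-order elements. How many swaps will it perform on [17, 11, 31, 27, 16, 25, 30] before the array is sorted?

8 adjacent swaps

Minimum adjacent swaps = number of inversions (each swap of adjacent out-of-order elements removes one inversion and no swap can remove more).
Count inversions — for each element, later elements that are smaller:
17: 11, 16 → 2
11: none → 0
31: 27, 16, 25, 30 → 4
27: 16, 25 → 2
16: none → 0
25: none → 0
30: none → 0
Total inversions: 2 + 0 + 4 + 2 + 0 + 0 + 0 = 8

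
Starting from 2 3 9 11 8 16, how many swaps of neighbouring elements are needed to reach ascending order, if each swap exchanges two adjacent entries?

Minimum adjacent swaps = number of inversions (each swap of adjacent out-of-order elements removes one inversion and no swap can remove more).
Count inversions — for each element, later elements that are smaller:
2: none → 0
3: none → 0
9: 8 → 1
11: 8 → 1
8: none → 0
16: none → 0
Total inversions: 0 + 0 + 1 + 1 + 0 + 0 = 2

2 adjacent swaps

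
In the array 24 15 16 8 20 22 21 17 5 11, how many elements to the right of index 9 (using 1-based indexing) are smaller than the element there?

0

The element at index 9 is 5.
Elements after it: 11
None of them are smaller than 5.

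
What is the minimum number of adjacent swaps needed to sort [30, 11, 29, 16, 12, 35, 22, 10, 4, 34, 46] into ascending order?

The minimum number of adjacent swaps to sort an array equals its inversion count, since every such swap removes exactly one inversion.
Count inversions — for each element, later elements that are smaller:
30: 11, 29, 16, 12, 22, 10, 4 → 7
11: 10, 4 → 2
29: 16, 12, 22, 10, 4 → 5
16: 12, 10, 4 → 3
12: 10, 4 → 2
35: 22, 10, 4, 34 → 4
22: 10, 4 → 2
10: 4 → 1
4: none → 0
34: none → 0
46: none → 0
Total inversions: 7 + 2 + 5 + 3 + 2 + 4 + 2 + 1 + 0 + 0 + 0 = 26

26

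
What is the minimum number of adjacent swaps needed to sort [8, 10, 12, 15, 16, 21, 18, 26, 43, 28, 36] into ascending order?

3 swaps

Each adjacent swap fixes exactly one inversion, so the minimum swap count equals the number of inversions.
Count inversions — for each element, later elements that are smaller:
8: none → 0
10: none → 0
12: none → 0
15: none → 0
16: none → 0
21: 18 → 1
18: none → 0
26: none → 0
43: 28, 36 → 2
28: none → 0
36: none → 0
Total inversions: 0 + 0 + 0 + 0 + 0 + 1 + 0 + 0 + 2 + 0 + 0 = 3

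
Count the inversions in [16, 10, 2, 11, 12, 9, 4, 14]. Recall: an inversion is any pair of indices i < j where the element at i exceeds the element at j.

Inversions: 15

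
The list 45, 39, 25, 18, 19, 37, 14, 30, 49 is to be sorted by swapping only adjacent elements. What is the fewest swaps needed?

20 adjacent swaps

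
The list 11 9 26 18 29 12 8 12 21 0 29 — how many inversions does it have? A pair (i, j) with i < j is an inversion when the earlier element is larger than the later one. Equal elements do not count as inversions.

Out-of-order pairs: 25

For each element, count later entries that are smaller:
11: 3
9: 2
26: 6
18: 4
29: 5
12: 2
8: 1
12: 1
21: 1
0: 0
29: 0
Sum: 3 + 2 + 6 + 4 + 5 + 2 + 1 + 1 + 1 + 0 + 0 = 25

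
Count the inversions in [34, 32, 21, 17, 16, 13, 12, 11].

For each element, count later entries that are smaller:
34: 7
32: 6
21: 5
17: 4
16: 3
13: 2
12: 1
11: 0
Sum: 7 + 6 + 5 + 4 + 3 + 2 + 1 + 0 = 28

28 inversions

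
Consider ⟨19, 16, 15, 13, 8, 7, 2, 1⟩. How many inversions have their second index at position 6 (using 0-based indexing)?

6

The element at index 6 is 2.
Elements before it: 19, 16, 15, 13, 8, 7
Those larger than 2: 19, 16, 15, 13, 8, 7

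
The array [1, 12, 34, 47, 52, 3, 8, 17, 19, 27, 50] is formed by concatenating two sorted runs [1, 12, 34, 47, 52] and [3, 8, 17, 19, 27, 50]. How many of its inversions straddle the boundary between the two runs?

18

Count, for every r in R, how many entries of L exceed r:
r = 3: 12, 34, 47, 52 → 4
r = 8: 12, 34, 47, 52 → 4
r = 17: 34, 47, 52 → 3
r = 19: 34, 47, 52 → 3
r = 27: 34, 47, 52 → 3
r = 50: 52 → 1
Cross-inversions: 4 + 4 + 3 + 3 + 3 + 1 = 18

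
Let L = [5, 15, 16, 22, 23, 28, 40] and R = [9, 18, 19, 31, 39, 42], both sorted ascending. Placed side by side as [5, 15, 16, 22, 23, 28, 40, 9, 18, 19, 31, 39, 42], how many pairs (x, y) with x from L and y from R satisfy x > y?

There are 16 split inversions.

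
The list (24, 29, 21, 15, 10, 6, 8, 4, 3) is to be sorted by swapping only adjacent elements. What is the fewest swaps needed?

Minimum adjacent swaps = number of inversions (each swap of adjacent out-of-order elements removes one inversion and no swap can remove more).
Count inversions — for each element, later elements that are smaller:
24: 21, 15, 10, 6, 8, 4, 3 → 7
29: 21, 15, 10, 6, 8, 4, 3 → 7
21: 15, 10, 6, 8, 4, 3 → 6
15: 10, 6, 8, 4, 3 → 5
10: 6, 8, 4, 3 → 4
6: 4, 3 → 2
8: 4, 3 → 2
4: 3 → 1
3: none → 0
Total inversions: 7 + 7 + 6 + 5 + 4 + 2 + 2 + 1 + 0 = 34

34 swaps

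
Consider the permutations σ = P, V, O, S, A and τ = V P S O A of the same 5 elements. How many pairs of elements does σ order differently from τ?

Discordant pairs: 2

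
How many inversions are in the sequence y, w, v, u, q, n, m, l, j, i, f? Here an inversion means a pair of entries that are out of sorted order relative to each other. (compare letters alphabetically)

Element-by-element contributions:
y → w, v, u, q, n, m, l, j, i, f → 10
w → v, u, q, n, m, l, j, i, f → 9
v → u, q, n, m, l, j, i, f → 8
u → q, n, m, l, j, i, f → 7
q → n, m, l, j, i, f → 6
n → m, l, j, i, f → 5
m → l, j, i, f → 4
l → j, i, f → 3
j → i, f → 2
i → f → 1
f → none → 0
Sum: 10 + 9 + 8 + 7 + 6 + 5 + 4 + 3 + 2 + 1 + 0 = 55

55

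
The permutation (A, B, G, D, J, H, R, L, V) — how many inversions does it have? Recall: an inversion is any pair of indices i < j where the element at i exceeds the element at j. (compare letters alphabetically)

There are 3 out-of-order pairs.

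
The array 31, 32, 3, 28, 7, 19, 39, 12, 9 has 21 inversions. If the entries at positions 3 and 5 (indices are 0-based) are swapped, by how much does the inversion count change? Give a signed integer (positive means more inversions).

-1

Positions 3 and 5 hold 28 and 19; after swapping, the array is [31, 32, 3, 19, 7, 28, 39, 12, 9].
For each element, count later entries that are smaller:
31 → 3, 19, 7, 28, 12, 9 → 6
32 → 3, 19, 7, 28, 12, 9 → 6
3 → none → 0
19 → 7, 12, 9 → 3
7 → none → 0
28 → 12, 9 → 2
39 → 12, 9 → 2
12 → 9 → 1
9 → none → 0
Sum: 6 + 6 + 0 + 3 + 0 + 2 + 2 + 1 + 0 = 20
Change: 20 − 21 = -1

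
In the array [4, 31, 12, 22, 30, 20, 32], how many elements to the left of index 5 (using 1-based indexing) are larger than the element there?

1

The element at index 5 is 30.
Elements before it: 4, 31, 12, 22
Those larger than 30: 31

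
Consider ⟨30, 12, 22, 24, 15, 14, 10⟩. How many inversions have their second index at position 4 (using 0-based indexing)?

3 such elements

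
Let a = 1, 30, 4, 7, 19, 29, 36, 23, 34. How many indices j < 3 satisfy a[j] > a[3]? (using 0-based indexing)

1

The element at index 3 is 7.
Elements before it: 1, 30, 4
Those larger than 7: 30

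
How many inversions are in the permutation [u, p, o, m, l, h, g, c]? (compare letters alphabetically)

28 inversions

For each element, count later entries that are smaller:
u: 7
p: 6
o: 5
m: 4
l: 3
h: 2
g: 1
c: 0
Sum: 7 + 6 + 5 + 4 + 3 + 2 + 1 + 0 = 28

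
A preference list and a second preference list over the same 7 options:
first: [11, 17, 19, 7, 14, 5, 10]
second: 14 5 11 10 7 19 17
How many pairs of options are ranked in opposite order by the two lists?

14

Assign each item its position (1..7) in the first ordering, then rewrite the second ordering as that position sequence:
positions: 11→1, 17→2, 19→3, 7→4, 14→5, 5→6, 10→7
second ordering as positions: [5, 6, 1, 7, 4, 3, 2]
Discordant pairs = inversions in this position sequence.
5: 1, 4, 3, 2 → 4
6: 1, 4, 3, 2 → 4
1: 0
7: 4, 3, 2 → 3
4: 3, 2 → 2
3: 2 → 1
2: 0
Total: 4 + 4 + 0 + 3 + 2 + 1 + 0 = 14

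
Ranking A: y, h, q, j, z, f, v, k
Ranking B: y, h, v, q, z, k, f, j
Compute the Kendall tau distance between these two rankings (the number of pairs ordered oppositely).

Assign each item its position (1..8) in the first ordering, then rewrite the second ordering as that position sequence:
positions: y→1, h→2, q→3, j→4, z→5, f→6, v→7, k→8
second ordering as positions: [1, 2, 7, 3, 5, 8, 6, 4]
Discordant pairs = inversions in this position sequence.
1: 0
2: 0
7: 3, 5, 6, 4 → 4
3: 0
5: 4 → 1
8: 6, 4 → 2
6: 4 → 1
4: 0
Total: 0 + 0 + 4 + 0 + 1 + 2 + 1 + 0 = 8

There are 8 discordant pairs.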